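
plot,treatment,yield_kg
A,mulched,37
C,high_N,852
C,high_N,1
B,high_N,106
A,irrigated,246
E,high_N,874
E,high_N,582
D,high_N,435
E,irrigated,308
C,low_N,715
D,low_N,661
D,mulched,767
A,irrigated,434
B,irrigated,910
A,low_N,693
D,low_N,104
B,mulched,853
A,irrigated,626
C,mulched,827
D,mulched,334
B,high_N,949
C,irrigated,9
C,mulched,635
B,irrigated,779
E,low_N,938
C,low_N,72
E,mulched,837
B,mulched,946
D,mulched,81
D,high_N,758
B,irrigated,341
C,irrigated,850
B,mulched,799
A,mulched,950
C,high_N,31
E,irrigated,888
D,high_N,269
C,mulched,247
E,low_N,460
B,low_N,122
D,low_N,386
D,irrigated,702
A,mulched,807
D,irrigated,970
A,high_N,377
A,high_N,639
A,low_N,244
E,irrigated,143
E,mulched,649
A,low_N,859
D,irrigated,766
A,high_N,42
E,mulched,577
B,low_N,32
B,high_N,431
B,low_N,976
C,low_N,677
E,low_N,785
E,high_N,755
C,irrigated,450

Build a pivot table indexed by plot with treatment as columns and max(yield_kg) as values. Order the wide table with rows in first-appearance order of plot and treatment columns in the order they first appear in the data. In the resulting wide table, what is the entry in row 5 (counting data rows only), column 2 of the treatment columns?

With rows in first-appearance order of plot, row 5 is plot=D. treatment columns in first-appearance order: mulched, high_N, irrigated, low_N; column 2 is high_N.
Long rows with plot=D, treatment=high_N: max(435, 758, 269) = 758.

758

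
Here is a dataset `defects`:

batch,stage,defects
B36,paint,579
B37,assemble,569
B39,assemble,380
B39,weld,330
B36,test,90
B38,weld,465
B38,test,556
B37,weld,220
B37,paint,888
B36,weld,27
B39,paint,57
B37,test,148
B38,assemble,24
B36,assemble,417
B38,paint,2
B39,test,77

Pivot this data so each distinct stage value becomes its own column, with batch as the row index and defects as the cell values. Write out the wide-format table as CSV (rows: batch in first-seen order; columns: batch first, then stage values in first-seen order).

Columns: batch plus the 4 distinct stage values (paint, assemble, weld, test).
For example, row B36 column paint takes defects=579 from the long row (B36, paint).

batch,paint,assemble,weld,test
B36,579,417,27,90
B37,888,569,220,148
B39,57,380,330,77
B38,2,24,465,556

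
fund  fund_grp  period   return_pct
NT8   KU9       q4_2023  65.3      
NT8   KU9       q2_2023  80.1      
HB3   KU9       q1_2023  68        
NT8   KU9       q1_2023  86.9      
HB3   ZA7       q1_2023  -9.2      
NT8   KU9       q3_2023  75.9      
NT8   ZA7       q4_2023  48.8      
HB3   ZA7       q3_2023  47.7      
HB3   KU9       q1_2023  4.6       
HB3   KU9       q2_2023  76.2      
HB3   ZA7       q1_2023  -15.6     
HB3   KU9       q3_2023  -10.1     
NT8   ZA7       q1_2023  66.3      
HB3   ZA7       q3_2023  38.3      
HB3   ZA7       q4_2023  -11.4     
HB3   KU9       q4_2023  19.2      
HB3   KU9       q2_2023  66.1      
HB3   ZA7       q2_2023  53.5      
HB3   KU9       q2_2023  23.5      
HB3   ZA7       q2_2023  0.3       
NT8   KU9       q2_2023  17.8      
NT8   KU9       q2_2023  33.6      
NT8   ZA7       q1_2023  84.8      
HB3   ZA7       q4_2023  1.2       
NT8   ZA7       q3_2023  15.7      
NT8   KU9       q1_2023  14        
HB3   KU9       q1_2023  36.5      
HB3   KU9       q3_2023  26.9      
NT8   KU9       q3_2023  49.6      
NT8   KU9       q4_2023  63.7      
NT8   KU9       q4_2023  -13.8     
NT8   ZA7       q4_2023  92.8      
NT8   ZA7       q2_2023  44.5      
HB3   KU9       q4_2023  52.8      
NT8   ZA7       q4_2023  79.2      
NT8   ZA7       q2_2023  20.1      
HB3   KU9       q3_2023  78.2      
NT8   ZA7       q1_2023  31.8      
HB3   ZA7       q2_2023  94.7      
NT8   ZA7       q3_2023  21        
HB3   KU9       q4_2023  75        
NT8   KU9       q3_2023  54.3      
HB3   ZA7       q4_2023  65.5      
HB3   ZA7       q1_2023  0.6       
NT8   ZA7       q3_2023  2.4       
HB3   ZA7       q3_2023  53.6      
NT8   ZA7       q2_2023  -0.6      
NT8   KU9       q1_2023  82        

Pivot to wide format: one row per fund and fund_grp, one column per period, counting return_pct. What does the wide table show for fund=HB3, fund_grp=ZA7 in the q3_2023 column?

Rows with fund=HB3, fund_grp=ZA7 and period=q3_2023: return_pct values are 47.7, 38.3, 53.6.
3 rows match — count = 3.

3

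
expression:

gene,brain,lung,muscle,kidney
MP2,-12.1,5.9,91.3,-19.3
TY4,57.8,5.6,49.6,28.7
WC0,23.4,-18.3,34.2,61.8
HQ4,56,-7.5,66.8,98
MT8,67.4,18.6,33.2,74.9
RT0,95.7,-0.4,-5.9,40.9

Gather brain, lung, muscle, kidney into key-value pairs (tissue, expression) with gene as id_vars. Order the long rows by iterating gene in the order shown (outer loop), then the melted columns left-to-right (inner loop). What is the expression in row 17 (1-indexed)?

24 rows total (6 × 4). Row 17: index ⌊(17-1)/4⌋ = 4 into gene → MT8; (17-1) mod 4 = 0 into the melted columns → brain.
So row 17 is (MT8, brain, 67.4); expression = 67.4.

67.4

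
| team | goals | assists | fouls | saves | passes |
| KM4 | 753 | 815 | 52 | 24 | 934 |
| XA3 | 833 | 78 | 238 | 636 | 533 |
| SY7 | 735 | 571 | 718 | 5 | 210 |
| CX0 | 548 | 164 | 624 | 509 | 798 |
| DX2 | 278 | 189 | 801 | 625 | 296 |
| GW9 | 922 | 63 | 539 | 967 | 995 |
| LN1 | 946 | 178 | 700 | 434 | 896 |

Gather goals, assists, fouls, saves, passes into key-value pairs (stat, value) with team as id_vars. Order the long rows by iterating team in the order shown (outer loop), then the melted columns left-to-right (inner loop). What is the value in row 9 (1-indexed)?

636

35 rows total (7 × 5). Row 9: index ⌊(9-1)/5⌋ = 1 into team → XA3; (9-1) mod 5 = 3 into the melted columns → saves.
So row 9 is (XA3, saves, 636); value = 636.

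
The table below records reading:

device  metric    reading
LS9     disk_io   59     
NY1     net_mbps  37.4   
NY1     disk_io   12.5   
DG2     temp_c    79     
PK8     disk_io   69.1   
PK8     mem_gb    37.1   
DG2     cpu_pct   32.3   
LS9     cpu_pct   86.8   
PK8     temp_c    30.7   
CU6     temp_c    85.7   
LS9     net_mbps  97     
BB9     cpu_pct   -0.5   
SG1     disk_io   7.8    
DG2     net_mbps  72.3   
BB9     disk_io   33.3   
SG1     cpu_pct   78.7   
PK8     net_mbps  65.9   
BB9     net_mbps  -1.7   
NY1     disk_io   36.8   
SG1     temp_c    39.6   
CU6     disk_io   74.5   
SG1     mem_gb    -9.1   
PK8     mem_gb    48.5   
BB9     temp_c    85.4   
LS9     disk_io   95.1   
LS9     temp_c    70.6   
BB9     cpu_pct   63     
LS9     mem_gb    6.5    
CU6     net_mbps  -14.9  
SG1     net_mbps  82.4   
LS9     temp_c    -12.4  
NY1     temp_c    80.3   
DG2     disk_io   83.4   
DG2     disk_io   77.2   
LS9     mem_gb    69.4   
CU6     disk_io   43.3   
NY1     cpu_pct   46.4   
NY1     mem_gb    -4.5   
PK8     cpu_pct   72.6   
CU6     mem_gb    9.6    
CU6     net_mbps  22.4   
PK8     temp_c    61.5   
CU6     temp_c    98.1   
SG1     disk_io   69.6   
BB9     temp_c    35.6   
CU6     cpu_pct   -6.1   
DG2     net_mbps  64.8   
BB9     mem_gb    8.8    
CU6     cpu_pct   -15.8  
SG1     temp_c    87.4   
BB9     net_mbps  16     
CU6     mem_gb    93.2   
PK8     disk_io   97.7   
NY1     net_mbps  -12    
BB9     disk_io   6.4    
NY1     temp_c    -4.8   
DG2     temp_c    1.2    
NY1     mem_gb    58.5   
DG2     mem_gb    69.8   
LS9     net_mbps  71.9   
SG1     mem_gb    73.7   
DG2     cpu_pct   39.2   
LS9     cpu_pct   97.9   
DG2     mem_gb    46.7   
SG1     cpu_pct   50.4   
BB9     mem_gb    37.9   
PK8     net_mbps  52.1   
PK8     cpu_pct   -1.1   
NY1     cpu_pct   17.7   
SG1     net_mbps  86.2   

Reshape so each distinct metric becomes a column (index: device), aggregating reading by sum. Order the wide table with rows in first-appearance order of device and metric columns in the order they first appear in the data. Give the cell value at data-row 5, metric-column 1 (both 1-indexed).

117.8

With rows in first-appearance order of device, row 5 is device=CU6. metric columns in first-appearance order: disk_io, net_mbps, temp_c, mem_gb, cpu_pct; column 1 is disk_io.
Long rows with device=CU6, metric=disk_io: 74.5 + 43.3 = 117.8.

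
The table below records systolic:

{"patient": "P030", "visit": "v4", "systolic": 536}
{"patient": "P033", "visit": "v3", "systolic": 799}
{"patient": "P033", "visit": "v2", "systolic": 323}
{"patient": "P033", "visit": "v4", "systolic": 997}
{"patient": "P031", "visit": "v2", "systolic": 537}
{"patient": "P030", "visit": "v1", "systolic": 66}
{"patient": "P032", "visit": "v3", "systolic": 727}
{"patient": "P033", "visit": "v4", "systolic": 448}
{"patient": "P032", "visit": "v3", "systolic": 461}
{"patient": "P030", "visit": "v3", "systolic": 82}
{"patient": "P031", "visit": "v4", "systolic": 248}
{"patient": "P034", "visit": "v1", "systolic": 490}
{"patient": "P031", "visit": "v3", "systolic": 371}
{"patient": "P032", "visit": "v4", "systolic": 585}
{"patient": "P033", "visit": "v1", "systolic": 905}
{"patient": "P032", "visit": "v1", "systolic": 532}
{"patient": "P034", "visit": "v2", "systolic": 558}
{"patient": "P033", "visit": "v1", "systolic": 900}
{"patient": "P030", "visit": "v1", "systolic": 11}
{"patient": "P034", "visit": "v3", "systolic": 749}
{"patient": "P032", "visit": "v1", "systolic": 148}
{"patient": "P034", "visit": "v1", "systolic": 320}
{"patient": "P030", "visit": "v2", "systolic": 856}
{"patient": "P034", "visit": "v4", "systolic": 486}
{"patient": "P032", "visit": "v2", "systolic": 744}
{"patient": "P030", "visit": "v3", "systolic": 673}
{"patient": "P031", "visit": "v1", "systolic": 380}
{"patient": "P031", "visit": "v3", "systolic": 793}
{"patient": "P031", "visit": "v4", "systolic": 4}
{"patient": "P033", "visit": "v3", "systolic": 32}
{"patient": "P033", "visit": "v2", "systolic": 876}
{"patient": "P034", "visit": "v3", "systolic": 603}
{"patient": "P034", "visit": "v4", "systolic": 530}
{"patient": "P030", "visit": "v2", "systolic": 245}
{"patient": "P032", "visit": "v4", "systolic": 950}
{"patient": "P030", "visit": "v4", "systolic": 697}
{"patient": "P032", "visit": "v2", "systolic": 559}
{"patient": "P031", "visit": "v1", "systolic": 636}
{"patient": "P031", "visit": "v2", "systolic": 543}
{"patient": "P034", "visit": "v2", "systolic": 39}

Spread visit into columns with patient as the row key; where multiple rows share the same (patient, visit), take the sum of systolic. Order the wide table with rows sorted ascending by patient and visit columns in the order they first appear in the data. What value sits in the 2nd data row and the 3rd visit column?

1080

With rows sorted ascending by patient, row 2 is patient=P031. visit columns in first-appearance order: v4, v3, v2, v1; column 3 is v2.
Long rows with patient=P031, visit=v2: 537 + 543 = 1080.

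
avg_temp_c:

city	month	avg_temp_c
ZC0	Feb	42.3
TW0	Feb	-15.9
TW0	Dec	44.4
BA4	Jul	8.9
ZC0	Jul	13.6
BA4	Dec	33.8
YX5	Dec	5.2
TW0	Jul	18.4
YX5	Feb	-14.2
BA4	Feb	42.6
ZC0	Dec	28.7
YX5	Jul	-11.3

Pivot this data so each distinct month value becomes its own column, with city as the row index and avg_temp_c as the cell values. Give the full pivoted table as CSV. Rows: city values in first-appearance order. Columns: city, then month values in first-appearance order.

city,Feb,Dec,Jul
ZC0,42.3,28.7,13.6
TW0,-15.9,44.4,18.4
BA4,42.6,33.8,8.9
YX5,-14.2,5.2,-11.3

Columns: city plus the 3 distinct month values (Feb, Dec, Jul).
For example, row ZC0 column Feb takes avg_temp_c=42.3 from the long row (ZC0, Feb).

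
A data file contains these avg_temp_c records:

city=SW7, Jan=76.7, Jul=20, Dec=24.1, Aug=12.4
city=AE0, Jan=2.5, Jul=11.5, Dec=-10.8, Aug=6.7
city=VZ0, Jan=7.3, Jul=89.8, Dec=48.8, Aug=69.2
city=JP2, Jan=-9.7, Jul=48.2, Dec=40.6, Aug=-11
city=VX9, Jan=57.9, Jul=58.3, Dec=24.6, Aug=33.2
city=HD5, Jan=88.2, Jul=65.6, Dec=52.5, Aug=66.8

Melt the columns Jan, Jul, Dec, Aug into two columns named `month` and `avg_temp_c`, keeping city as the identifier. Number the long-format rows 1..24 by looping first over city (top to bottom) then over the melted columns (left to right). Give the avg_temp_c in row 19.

24 rows total (6 × 4). Row 19: index ⌊(19-1)/4⌋ = 4 into city → VX9; (19-1) mod 4 = 2 into the melted columns → Dec.
So row 19 is (VX9, Dec, 24.6); avg_temp_c = 24.6.

24.6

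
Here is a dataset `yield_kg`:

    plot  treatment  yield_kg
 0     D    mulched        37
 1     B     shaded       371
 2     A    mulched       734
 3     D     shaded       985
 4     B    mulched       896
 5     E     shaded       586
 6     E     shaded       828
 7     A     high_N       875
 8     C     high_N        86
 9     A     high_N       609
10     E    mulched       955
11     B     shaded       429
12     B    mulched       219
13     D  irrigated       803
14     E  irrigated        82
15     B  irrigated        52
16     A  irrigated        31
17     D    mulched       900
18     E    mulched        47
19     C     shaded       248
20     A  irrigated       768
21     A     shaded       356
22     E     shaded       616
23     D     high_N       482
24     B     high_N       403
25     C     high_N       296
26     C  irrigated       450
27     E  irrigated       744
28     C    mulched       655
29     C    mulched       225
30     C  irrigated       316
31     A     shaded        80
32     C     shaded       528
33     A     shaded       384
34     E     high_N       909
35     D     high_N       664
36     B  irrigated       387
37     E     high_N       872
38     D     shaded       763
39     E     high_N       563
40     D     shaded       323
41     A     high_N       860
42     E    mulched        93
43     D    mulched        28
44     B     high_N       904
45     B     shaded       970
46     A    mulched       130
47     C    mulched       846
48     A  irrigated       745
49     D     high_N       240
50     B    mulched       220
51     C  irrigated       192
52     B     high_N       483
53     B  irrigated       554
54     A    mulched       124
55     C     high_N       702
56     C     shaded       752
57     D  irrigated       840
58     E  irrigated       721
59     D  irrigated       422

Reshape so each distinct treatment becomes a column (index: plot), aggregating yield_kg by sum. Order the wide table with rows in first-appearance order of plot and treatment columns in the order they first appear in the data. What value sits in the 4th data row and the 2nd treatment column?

2030

With rows in first-appearance order of plot, row 4 is plot=E. treatment columns in first-appearance order: mulched, shaded, high_N, irrigated; column 2 is shaded.
Long rows with plot=E, treatment=shaded: 586 + 828 + 616 = 2030.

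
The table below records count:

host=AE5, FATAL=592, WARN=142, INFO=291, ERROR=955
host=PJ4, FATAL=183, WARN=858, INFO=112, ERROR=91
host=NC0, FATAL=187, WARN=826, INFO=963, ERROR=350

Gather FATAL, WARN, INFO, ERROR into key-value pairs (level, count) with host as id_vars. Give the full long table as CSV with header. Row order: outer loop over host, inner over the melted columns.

Each (host, column) pair becomes one row: 3 × 4 = 12 rows.
For example, (AE5, FATAL) → count=592.

host,level,count
AE5,FATAL,592
AE5,WARN,142
AE5,INFO,291
AE5,ERROR,955
PJ4,FATAL,183
PJ4,WARN,858
PJ4,INFO,112
PJ4,ERROR,91
NC0,FATAL,187
NC0,WARN,826
NC0,INFO,963
NC0,ERROR,350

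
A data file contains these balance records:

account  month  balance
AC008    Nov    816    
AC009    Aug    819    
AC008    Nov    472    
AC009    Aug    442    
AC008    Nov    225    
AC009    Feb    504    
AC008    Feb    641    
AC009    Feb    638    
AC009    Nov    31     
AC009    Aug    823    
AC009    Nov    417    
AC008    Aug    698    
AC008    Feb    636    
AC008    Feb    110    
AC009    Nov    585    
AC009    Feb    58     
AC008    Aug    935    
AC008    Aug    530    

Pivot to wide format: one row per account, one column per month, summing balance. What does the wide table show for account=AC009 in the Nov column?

Rows with account=AC009 and month=Nov: balance values are 31, 417, 585.
31 + 417 + 585 = 1033.

1033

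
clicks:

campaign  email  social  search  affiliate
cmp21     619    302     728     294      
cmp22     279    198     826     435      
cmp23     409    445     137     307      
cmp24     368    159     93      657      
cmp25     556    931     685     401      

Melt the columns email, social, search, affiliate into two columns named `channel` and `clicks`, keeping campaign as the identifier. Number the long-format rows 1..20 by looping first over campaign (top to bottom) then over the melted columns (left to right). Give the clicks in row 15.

93

20 rows total (5 × 4). Row 15: index ⌊(15-1)/4⌋ = 3 into campaign → cmp24; (15-1) mod 4 = 2 into the melted columns → search.
So row 15 is (cmp24, search, 93); clicks = 93.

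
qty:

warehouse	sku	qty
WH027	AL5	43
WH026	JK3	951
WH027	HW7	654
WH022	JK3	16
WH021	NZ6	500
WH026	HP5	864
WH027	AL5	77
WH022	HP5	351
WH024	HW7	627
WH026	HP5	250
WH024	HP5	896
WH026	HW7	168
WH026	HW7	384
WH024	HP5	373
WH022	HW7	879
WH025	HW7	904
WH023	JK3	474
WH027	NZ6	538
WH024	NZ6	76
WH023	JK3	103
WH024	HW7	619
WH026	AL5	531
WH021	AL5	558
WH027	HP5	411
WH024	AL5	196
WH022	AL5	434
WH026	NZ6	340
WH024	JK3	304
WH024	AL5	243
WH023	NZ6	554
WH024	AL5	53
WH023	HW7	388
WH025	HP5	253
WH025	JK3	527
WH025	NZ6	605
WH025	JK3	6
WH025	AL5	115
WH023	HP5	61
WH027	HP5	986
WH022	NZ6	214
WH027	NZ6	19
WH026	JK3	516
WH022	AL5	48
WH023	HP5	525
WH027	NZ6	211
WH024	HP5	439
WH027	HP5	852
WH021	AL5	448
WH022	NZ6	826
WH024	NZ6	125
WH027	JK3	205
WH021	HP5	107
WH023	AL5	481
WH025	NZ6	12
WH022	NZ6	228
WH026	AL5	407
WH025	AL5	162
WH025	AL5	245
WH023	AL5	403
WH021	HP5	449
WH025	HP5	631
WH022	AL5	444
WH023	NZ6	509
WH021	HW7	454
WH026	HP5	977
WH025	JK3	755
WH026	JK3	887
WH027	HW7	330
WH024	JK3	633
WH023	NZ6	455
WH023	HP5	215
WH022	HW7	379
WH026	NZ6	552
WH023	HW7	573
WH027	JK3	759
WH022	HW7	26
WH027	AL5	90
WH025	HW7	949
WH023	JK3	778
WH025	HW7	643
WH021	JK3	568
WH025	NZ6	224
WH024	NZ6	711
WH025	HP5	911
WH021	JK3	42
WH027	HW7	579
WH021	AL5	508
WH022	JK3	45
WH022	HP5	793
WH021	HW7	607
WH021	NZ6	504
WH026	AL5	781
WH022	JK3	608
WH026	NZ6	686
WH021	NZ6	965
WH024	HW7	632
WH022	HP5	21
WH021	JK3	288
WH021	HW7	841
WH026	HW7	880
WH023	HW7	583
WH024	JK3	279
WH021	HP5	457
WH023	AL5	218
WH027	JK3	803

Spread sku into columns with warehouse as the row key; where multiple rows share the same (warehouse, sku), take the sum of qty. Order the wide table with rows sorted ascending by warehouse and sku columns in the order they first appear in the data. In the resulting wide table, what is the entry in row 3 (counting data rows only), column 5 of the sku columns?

With rows sorted ascending by warehouse, row 3 is warehouse=WH023. sku columns in first-appearance order: AL5, JK3, HW7, NZ6, HP5; column 5 is HP5.
Long rows with warehouse=WH023, sku=HP5: 61 + 525 + 215 = 801.

801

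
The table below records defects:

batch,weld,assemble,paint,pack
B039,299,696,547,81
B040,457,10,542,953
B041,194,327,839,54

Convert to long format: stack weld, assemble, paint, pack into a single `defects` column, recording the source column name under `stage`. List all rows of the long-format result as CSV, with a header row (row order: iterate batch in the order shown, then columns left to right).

Each (batch, column) pair becomes one row: 3 × 4 = 12 rows.
For example, (B039, weld) → defects=299.

batch,stage,defects
B039,weld,299
B039,assemble,696
B039,paint,547
B039,pack,81
B040,weld,457
B040,assemble,10
B040,paint,542
B040,pack,953
B041,weld,194
B041,assemble,327
B041,paint,839
B041,pack,54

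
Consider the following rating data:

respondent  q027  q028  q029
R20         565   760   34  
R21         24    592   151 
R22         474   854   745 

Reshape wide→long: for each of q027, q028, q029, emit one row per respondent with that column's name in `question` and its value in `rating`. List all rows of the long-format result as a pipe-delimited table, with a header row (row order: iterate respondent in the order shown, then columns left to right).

Each (respondent, column) pair becomes one row: 3 × 3 = 9 rows.
For example, (R20, q027) → rating=565.

| respondent | question | rating |
| R20 | q027 | 565 |
| R20 | q028 | 760 |
| R20 | q029 | 34 |
| R21 | q027 | 24 |
| R21 | q028 | 592 |
| R21 | q029 | 151 |
| R22 | q027 | 474 |
| R22 | q028 | 854 |
| R22 | q029 | 745 |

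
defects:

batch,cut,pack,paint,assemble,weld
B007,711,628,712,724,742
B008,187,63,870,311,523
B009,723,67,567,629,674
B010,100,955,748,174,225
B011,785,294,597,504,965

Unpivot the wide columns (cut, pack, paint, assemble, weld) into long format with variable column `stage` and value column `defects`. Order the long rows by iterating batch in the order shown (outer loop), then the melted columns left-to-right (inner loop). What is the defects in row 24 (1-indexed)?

25 rows total (5 × 5). Row 24: index ⌊(24-1)/5⌋ = 4 into batch → B011; (24-1) mod 5 = 3 into the melted columns → assemble.
So row 24 is (B011, assemble, 504); defects = 504.

504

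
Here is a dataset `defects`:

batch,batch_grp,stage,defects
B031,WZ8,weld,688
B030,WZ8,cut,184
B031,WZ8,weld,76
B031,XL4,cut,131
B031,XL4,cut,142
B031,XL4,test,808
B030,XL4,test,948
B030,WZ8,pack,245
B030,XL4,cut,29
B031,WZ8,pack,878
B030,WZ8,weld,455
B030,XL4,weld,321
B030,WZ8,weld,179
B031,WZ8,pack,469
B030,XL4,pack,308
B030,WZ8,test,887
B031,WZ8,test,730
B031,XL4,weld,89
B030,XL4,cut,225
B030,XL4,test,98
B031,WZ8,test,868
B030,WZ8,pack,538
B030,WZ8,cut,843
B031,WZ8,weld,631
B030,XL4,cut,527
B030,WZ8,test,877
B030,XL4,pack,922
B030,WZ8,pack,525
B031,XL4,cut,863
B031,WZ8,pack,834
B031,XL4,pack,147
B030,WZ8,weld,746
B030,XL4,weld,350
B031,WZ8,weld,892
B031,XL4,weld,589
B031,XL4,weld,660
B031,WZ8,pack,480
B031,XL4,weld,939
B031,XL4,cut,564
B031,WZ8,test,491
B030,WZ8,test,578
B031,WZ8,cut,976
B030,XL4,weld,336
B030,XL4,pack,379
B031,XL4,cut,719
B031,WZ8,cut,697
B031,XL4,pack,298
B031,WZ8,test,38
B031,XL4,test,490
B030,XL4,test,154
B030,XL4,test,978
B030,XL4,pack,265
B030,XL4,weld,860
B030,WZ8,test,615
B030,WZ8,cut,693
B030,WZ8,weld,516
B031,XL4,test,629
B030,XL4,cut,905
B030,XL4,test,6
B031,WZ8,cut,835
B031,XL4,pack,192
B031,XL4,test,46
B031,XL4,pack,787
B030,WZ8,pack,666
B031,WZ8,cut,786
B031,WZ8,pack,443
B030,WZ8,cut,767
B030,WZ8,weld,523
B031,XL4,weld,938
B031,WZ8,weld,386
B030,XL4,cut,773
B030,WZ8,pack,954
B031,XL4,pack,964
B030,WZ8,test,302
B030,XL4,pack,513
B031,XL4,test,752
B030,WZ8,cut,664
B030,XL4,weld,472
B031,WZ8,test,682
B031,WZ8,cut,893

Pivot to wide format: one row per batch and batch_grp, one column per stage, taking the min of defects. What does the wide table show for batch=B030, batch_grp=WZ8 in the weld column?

Rows with batch=B030, batch_grp=WZ8 and stage=weld: defects values are 455, 179, 746, 516, 523.
min(455, 179, 746, 516, 523) = 179.

179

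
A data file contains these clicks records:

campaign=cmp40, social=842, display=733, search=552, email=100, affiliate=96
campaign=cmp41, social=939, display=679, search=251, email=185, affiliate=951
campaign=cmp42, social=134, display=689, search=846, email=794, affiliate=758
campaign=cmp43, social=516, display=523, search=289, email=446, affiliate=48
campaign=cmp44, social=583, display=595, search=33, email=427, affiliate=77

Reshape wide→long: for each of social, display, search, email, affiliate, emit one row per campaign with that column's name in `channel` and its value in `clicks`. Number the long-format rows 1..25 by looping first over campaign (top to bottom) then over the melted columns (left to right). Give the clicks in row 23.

25 rows total (5 × 5). Row 23: index ⌊(23-1)/5⌋ = 4 into campaign → cmp44; (23-1) mod 5 = 2 into the melted columns → search.
So row 23 is (cmp44, search, 33); clicks = 33.

33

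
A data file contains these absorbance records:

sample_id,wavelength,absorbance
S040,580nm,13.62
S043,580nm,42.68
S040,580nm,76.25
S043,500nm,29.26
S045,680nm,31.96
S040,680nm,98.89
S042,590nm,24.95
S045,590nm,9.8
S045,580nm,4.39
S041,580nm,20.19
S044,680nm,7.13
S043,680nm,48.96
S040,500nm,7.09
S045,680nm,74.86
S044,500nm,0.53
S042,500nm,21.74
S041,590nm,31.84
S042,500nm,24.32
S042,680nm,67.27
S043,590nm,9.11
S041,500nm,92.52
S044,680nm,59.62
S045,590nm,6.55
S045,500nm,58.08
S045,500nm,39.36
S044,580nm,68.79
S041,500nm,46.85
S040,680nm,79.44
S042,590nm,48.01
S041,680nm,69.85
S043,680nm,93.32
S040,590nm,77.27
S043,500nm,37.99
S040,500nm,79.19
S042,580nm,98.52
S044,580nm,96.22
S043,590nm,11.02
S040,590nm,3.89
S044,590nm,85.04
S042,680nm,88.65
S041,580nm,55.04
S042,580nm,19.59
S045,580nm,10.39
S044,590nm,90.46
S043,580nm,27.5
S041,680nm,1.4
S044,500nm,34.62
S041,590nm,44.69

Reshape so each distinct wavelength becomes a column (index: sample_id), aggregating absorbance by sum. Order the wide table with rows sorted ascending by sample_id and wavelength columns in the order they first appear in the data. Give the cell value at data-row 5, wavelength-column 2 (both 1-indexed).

With rows sorted ascending by sample_id, row 5 is sample_id=S044. wavelength columns in first-appearance order: 580nm, 500nm, 680nm, 590nm; column 2 is 500nm.
Long rows with sample_id=S044, wavelength=500nm: 0.53 + 34.62 = 35.15.

35.15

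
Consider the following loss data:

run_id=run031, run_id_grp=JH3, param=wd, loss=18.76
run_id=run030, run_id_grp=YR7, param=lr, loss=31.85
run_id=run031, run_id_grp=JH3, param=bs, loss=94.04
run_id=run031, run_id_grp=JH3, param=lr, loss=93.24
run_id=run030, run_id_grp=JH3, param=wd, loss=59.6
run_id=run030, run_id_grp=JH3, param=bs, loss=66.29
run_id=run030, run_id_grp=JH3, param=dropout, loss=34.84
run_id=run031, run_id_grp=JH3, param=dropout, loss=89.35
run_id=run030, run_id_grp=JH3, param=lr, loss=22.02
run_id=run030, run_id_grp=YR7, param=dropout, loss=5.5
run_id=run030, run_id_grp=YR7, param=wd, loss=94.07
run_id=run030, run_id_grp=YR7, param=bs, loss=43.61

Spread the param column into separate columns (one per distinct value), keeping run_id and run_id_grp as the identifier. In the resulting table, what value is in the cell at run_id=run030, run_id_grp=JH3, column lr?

22.02

Wide layout: rows indexed by run_id and run_id_grp, columns are the 4 distinct param values (wd, lr, bs, dropout).
Cell (run_id=run030, run_id_grp=JH3, param=lr) draws from the long row where run_id=run030, run_id_grp=JH3 and param=lr, which has loss=22.02.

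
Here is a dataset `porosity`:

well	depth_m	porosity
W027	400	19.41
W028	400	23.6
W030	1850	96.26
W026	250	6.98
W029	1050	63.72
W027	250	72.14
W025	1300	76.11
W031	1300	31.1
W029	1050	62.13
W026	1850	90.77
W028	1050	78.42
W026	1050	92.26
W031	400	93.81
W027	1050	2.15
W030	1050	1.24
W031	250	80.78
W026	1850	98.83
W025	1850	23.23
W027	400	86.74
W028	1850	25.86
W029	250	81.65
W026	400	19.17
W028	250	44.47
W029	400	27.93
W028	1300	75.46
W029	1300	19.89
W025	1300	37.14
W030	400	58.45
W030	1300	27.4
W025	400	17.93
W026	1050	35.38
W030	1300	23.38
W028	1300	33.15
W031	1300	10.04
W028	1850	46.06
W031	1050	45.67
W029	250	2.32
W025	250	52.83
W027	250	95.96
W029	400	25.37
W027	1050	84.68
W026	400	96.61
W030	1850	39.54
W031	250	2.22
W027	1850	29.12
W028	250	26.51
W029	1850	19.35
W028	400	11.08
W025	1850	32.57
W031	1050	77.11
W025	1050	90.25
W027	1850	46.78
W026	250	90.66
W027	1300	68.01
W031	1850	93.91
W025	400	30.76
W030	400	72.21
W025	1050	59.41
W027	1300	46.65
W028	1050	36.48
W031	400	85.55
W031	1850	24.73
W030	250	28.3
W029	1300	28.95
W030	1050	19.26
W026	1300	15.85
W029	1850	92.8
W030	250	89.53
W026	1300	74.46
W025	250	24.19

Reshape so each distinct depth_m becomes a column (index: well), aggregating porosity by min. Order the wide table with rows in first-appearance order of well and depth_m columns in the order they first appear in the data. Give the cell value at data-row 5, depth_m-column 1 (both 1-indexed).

25.37

With rows in first-appearance order of well, row 5 is well=W029. depth_m columns in first-appearance order: 400, 1850, 250, 1050, 1300; column 1 is 400.
Long rows with well=W029, depth_m=400: min(27.93, 25.37) = 25.37.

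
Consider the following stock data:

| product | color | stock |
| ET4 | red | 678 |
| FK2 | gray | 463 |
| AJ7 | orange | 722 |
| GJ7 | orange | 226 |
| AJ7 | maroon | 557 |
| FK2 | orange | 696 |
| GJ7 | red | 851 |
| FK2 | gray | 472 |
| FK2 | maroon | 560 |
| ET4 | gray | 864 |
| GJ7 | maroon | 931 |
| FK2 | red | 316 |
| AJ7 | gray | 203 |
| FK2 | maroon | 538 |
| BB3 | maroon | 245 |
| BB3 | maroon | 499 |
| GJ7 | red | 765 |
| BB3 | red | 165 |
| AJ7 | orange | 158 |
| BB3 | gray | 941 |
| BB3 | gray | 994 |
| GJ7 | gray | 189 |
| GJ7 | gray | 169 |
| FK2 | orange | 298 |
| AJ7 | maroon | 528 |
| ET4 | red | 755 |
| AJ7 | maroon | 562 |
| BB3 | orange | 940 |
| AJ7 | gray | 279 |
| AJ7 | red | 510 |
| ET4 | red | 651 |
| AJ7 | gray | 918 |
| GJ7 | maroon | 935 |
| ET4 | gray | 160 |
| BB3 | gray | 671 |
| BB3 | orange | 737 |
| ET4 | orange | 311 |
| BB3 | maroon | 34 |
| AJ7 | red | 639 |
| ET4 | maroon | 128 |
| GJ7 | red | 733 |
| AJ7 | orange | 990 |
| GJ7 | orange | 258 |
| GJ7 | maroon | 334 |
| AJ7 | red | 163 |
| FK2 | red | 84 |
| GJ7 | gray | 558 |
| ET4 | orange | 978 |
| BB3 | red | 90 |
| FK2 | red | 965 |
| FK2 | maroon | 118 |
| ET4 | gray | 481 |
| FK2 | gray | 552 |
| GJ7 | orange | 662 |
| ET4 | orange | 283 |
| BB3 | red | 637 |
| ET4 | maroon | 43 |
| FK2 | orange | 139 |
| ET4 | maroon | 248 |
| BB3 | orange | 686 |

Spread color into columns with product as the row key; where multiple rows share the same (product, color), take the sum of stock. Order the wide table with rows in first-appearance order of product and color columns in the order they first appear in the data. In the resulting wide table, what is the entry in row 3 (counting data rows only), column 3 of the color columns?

With rows in first-appearance order of product, row 3 is product=AJ7. color columns in first-appearance order: red, gray, orange, maroon; column 3 is orange.
Long rows with product=AJ7, color=orange: 722 + 158 + 990 = 1870.

1870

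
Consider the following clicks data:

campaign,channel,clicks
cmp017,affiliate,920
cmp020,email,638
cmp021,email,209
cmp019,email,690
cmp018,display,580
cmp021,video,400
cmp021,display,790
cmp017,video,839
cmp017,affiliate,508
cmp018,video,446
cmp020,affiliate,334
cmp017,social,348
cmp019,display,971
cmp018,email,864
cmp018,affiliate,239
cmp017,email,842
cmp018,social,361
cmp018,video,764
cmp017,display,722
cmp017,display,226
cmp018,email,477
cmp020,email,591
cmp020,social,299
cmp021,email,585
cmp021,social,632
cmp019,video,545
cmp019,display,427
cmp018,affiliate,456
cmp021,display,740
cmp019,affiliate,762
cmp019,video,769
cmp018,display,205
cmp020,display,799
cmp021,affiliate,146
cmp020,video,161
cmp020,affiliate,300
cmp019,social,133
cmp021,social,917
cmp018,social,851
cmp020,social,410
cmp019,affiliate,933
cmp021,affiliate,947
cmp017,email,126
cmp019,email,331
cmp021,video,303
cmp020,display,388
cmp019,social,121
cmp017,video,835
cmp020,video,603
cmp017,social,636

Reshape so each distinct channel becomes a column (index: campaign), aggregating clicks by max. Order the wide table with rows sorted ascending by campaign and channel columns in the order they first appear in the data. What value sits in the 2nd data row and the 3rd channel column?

With rows sorted ascending by campaign, row 2 is campaign=cmp018. channel columns in first-appearance order: affiliate, email, display, video, social; column 3 is display.
Long rows with campaign=cmp018, channel=display: max(580, 205) = 580.

580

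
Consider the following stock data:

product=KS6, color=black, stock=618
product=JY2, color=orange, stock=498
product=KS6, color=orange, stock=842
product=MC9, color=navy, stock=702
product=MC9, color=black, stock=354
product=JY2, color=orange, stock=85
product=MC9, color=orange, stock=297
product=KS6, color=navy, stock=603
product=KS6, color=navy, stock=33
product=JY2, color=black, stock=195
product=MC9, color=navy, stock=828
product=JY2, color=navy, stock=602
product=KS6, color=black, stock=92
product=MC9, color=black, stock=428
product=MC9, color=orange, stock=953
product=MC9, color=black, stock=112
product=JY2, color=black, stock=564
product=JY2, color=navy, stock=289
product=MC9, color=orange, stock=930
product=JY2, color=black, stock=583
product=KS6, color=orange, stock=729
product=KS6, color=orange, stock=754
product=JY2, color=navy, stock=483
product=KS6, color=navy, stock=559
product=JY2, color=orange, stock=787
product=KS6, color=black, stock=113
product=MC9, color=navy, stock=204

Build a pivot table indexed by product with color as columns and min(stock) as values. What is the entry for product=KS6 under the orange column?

Rows with product=KS6 and color=orange: stock values are 842, 729, 754.
min(842, 729, 754) = 729.

729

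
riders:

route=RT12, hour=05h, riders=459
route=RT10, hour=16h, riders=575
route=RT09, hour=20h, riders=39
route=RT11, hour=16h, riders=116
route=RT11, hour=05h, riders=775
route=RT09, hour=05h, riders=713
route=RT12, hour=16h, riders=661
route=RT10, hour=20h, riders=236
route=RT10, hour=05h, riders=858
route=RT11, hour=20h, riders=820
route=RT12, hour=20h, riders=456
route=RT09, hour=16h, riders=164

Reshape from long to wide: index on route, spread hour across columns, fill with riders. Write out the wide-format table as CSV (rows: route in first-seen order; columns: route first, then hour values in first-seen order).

route,05h,16h,20h
RT12,459,661,456
RT10,858,575,236
RT09,713,164,39
RT11,775,116,820

Columns: route plus the 3 distinct hour values (05h, 16h, 20h).
For example, row RT12 column 05h takes riders=459 from the long row (RT12, 05h).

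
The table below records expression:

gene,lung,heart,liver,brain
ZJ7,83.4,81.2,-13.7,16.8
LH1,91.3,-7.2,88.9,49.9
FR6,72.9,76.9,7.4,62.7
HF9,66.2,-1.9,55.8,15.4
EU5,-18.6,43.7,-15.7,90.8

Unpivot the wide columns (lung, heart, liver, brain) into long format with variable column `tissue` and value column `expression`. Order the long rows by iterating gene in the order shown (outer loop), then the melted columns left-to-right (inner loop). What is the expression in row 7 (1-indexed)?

20 rows total (5 × 4). Row 7: index ⌊(7-1)/4⌋ = 1 into gene → LH1; (7-1) mod 4 = 2 into the melted columns → liver.
So row 7 is (LH1, liver, 88.9); expression = 88.9.

88.9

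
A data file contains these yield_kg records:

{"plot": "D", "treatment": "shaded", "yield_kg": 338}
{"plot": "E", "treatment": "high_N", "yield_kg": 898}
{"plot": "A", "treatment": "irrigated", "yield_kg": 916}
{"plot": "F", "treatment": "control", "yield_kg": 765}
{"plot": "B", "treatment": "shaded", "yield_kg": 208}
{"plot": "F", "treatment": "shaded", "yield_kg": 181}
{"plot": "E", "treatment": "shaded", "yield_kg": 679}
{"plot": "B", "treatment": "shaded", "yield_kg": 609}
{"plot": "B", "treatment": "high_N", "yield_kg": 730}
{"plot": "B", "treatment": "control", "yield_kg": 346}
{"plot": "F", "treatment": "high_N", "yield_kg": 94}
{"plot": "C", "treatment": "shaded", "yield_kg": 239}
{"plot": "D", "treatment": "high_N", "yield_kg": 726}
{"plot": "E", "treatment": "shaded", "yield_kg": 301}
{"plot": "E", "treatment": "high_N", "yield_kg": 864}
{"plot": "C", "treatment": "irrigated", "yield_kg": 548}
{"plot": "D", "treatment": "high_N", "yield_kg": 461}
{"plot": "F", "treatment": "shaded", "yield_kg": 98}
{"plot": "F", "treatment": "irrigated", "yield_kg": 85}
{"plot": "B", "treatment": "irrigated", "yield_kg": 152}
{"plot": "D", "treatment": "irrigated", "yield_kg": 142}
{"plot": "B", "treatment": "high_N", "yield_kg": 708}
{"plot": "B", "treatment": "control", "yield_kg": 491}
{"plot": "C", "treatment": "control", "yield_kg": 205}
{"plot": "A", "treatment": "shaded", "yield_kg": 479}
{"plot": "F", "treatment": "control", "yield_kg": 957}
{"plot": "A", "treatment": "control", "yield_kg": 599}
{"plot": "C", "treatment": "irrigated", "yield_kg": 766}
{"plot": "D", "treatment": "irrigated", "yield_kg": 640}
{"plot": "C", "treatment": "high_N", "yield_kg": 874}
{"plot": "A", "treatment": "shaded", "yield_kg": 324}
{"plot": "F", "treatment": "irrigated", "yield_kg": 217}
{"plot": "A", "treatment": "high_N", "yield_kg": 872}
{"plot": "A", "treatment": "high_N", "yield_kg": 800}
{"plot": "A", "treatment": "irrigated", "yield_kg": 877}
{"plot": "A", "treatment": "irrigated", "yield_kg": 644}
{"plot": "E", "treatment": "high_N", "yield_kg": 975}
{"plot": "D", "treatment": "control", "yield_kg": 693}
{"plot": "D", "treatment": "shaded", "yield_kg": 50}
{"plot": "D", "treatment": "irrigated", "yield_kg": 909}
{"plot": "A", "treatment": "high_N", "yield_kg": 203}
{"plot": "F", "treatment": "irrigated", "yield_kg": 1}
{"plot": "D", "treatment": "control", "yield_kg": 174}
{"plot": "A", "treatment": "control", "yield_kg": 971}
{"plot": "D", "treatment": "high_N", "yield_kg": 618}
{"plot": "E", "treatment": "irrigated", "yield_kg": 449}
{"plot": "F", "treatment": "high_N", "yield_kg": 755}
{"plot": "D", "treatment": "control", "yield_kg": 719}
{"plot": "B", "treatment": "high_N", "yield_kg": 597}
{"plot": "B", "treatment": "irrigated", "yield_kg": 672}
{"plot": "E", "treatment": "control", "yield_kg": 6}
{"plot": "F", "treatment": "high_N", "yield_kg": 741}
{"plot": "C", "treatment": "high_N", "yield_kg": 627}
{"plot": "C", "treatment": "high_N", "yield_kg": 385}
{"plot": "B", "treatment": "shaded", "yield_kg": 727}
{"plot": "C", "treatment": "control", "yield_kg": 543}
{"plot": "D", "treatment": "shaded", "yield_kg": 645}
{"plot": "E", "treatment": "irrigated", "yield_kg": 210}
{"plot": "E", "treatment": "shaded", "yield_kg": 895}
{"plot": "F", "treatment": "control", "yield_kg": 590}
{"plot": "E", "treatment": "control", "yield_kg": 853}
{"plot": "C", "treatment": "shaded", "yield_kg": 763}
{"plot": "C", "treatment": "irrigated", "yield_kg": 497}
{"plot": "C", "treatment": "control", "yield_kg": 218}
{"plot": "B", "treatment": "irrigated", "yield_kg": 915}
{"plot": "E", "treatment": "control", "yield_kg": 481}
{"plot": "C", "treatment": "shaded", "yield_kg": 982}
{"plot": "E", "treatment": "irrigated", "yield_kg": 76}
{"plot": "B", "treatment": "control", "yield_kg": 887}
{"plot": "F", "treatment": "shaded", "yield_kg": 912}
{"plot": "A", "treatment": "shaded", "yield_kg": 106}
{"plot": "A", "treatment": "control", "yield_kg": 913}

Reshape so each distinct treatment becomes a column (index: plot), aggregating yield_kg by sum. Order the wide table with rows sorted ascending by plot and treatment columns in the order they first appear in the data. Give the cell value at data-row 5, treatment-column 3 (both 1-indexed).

735

With rows sorted ascending by plot, row 5 is plot=E. treatment columns in first-appearance order: shaded, high_N, irrigated, control; column 3 is irrigated.
Long rows with plot=E, treatment=irrigated: 449 + 210 + 76 = 735.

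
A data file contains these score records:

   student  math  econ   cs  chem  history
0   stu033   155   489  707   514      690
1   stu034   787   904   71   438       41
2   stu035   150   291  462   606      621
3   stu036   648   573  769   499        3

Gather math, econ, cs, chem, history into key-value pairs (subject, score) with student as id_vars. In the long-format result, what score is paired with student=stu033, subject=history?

690

Unpivoting turns each (student, wide-column) pair into one long row.
The wide cell at row stu033, column history holds 690, so the long row (stu033, history) has score=690.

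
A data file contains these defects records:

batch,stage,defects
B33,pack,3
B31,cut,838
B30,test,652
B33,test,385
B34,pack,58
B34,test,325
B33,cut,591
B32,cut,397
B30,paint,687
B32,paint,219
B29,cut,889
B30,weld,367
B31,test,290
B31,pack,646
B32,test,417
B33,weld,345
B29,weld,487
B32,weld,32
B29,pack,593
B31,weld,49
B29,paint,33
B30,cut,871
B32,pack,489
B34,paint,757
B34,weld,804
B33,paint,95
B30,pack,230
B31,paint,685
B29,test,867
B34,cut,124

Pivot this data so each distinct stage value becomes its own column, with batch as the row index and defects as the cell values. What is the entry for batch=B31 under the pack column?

Wide layout: rows indexed by batch, columns are the 5 distinct stage values (pack, cut, test, paint, weld).
Cell (batch=B31, stage=pack) draws from the long row where batch=B31 and stage=pack, which has defects=646.

646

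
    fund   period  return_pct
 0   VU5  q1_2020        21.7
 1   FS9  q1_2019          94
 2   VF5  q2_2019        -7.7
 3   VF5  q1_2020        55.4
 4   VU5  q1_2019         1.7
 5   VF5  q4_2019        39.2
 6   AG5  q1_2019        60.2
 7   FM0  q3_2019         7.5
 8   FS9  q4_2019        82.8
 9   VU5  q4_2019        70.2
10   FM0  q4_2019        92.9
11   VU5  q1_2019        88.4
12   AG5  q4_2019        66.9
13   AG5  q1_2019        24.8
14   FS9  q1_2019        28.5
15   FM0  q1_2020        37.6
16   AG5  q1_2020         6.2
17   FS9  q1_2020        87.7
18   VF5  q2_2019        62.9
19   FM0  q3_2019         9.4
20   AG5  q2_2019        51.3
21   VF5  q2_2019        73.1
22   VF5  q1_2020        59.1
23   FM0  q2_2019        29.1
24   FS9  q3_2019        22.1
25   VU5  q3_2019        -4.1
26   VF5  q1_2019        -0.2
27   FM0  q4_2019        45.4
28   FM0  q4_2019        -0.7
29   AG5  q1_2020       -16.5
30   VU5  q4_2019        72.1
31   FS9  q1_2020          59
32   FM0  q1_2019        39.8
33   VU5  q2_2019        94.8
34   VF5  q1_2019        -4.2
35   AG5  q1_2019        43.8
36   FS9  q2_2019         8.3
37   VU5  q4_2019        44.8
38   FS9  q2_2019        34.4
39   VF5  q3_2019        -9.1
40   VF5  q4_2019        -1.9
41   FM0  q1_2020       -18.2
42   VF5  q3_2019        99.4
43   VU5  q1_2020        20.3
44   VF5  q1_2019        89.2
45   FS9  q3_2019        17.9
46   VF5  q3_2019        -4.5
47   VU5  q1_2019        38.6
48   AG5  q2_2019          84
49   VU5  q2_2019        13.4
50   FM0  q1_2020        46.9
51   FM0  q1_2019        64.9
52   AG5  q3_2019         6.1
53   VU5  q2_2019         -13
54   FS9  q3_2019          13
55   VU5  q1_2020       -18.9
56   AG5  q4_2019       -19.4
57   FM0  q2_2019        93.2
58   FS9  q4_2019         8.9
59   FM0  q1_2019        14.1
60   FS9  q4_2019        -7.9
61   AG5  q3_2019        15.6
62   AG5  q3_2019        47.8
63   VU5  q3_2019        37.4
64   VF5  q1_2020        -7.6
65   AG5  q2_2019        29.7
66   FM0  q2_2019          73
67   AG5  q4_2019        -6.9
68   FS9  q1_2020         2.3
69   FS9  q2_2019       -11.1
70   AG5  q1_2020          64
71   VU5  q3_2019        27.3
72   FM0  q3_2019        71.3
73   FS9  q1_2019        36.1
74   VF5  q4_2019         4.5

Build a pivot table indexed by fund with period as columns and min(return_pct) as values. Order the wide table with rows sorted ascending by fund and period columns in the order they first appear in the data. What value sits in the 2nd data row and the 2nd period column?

14.1

With rows sorted ascending by fund, row 2 is fund=FM0. period columns in first-appearance order: q1_2020, q1_2019, q2_2019, q4_2019, q3_2019; column 2 is q1_2019.
Long rows with fund=FM0, period=q1_2019: min(39.8, 64.9, 14.1) = 14.1.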